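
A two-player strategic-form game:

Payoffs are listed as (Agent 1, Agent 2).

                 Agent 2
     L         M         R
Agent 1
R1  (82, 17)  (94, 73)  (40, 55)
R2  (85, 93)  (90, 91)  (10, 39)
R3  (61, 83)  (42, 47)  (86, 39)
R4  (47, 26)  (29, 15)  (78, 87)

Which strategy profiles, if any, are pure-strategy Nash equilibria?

Check each profile: it is a Nash equilibrium iff no player can strictly gain by switching unilaterally.
(R1, L): Agent 1 can switch to R2 (82 → 85). Not NE.
(R1, M): Agent 1 gets 94, best alternative 90; Agent 2 gets 73, best alternative 55. No profitable deviation — NE.
(R1, R): Agent 1 can switch to R3 (40 → 86). Not NE.
(R2, L): Agent 1 gets 85, best alternative 82; Agent 2 gets 93, best alternative 91. No profitable deviation — NE.
(R2, M): Agent 1 can switch to R1 (90 → 94). Not NE.
(R2, R): Agent 1 can switch to R1 (10 → 40). Not NE.
(R3, L): Agent 1 can switch to R1 (61 → 82). Not NE.
(R3, M): Agent 1 can switch to R1 (42 → 94). Not NE.
(R3, R): Agent 2 can switch to L (39 → 83). Not NE.
(R4, L): Agent 1 can switch to R1 (47 → 82). Not NE.
(R4, M): Agent 1 can switch to R1 (29 → 94). Not NE.
(R4, R): Agent 1 can switch to R3 (78 → 86). Not NE.

(R1, M), (R2, L)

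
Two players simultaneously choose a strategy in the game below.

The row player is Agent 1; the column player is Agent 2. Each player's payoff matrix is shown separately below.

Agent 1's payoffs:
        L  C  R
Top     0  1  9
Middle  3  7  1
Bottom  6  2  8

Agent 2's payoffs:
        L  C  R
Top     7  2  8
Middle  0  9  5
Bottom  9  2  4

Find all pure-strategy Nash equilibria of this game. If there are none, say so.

Mark each player's best response to every combination of opponents' strategies; a profile where every player is best-responding is a pure Nash equilibrium.
Agent 1 against L: payoffs 0, 3, 6 → best response Bottom.
Agent 1 against C: payoffs 1, 7, 2 → best response Middle.
Agent 1 against R: payoffs 9, 1, 8 → best response Top.
Agent 2 against Top: payoffs 7, 2, 8 → best response R.
Agent 2 against Middle: payoffs 0, 9, 5 → best response C.
Agent 2 against Bottom: payoffs 9, 2, 4 → best response L.
Mutual best responses: (Top, R); (Middle, C); (Bottom, L).

Pure-strategy Nash equilibria: (Top, R) and (Middle, C) and (Bottom, L)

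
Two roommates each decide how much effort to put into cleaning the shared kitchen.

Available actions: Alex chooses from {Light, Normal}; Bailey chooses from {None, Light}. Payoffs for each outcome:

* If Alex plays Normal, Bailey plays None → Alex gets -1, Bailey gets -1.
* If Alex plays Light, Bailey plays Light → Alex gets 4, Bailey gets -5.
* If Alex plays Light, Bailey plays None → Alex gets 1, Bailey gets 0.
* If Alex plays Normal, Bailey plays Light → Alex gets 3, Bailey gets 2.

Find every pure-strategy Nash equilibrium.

Alex against None: payoffs 1, -1 → best response Light.
Alex against Light: payoffs 4, 3 → best response Light.
Bailey against Light: payoffs 0, -5 → best response None.
Bailey against Normal: payoffs -1, 2 → best response Light.
Mutual best responses: (Light, None).

(Light, None)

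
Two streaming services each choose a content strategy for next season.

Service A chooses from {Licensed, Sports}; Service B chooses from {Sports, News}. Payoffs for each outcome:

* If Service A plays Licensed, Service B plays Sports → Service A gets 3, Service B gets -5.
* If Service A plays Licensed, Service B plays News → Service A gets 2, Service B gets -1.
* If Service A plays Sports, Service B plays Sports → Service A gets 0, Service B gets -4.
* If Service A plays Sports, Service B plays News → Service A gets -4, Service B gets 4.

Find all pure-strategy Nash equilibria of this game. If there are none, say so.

Pure NE: (Licensed, News)

Service A against Sports: payoffs 3, 0 → best response Licensed.
Service A against News: payoffs 2, -4 → best response Licensed.
Service B against Licensed: payoffs -5, -1 → best response News.
Service B against Sports: payoffs -4, 4 → best response News.
Mutual best responses: (Licensed, News).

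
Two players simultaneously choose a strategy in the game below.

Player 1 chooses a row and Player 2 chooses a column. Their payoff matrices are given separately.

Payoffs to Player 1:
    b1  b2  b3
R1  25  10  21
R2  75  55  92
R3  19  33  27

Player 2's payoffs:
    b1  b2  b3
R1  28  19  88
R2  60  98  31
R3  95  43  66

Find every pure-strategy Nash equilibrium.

(R1, b1): Player 1 can switch to R2 (25 → 75). Not NE.
(R1, b2): Player 1 can switch to R2 (10 → 55). Not NE.
(R1, b3): Player 1 can switch to R2 (21 → 92). Not NE.
(R2, b1): Player 2 can switch to b2 (60 → 98). Not NE.
(R2, b2): Player 1 gets 55, best alternative 33; Player 2 gets 98, best alternative 60. No profitable deviation — NE.
(R2, b3): Player 2 can switch to b1 (31 → 60). Not NE.
(R3, b1): Player 1 can switch to R1 (19 → 25). Not NE.
(R3, b2): Player 1 can switch to R2 (33 → 55). Not NE.
(R3, b3): Player 1 can switch to R2 (27 → 92). Not NE.

The unique pure-strategy Nash equilibrium is (R2, b2).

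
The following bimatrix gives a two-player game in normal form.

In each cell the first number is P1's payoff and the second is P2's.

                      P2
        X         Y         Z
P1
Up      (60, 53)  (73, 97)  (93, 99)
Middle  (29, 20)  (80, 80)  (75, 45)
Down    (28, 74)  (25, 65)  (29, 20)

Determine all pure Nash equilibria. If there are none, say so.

Pure-strategy Nash equilibria: (Up, Z) and (Middle, Y)

P1 against X: payoffs 60, 29, 28 → best response Up.
P1 against Y: payoffs 73, 80, 25 → best response Middle.
P1 against Z: payoffs 93, 75, 29 → best response Up.
P2 against Up: payoffs 53, 97, 99 → best response Z.
P2 against Middle: payoffs 20, 80, 45 → best response Y.
P2 against Down: payoffs 74, 65, 20 → best response X.
Mutual best responses: (Up, Z); (Middle, Y).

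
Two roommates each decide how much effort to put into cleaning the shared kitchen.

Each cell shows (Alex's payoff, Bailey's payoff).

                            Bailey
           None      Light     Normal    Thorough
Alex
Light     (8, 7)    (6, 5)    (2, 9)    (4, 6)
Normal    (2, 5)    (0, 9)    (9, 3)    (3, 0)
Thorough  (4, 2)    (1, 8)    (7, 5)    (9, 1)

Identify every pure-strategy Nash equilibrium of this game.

No pure-strategy Nash equilibrium.

(Light, None): Bailey can switch to Normal (7 → 9). Not NE.
(Light, Light): Bailey can switch to None (5 → 7). Not NE.
(Light, Normal): Alex can switch to Normal (2 → 9). Not NE.
(Light, Thorough): Alex can switch to Thorough (4 → 9). Not NE.
(Normal, None): Alex can switch to Light (2 → 8). Not NE.
(Normal, Light): Alex can switch to Light (0 → 6). Not NE.
(Normal, Normal): Bailey can switch to None (3 → 5). Not NE.
(Normal, Thorough): Alex can switch to Light (3 → 4). Not NE.
(Thorough, None): Alex can switch to Light (4 → 8). Not NE.
(Thorough, Light): Alex can switch to Light (1 → 6). Not NE.
(The remaining 2 profiles each have a profitable deviation by the same check.)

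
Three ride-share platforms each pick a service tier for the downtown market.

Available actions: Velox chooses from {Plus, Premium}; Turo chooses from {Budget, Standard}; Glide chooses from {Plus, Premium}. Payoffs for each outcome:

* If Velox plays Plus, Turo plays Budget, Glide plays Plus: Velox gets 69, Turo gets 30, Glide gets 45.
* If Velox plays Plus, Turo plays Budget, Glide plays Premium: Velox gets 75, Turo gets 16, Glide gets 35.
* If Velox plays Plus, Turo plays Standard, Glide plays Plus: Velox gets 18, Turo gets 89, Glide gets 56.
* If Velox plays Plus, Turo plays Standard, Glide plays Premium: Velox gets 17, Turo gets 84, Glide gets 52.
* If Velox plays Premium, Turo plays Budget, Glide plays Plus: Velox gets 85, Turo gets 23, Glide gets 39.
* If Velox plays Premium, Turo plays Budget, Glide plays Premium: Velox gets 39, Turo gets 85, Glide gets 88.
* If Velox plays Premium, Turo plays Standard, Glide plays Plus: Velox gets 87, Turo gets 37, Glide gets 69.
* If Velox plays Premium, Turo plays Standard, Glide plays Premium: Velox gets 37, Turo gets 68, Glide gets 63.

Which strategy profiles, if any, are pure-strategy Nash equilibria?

Pure NE: (Premium, Standard, Plus)

For each player, find the best response to each opponent profile; mutual best responses are the pure NE.
Velox against (Budget, Plus): payoffs 69, 85 → best response Premium.
Velox against (Budget, Premium): payoffs 75, 39 → best response Plus.
Velox against (Standard, Plus): payoffs 18, 87 → best response Premium.
Velox against (Standard, Premium): payoffs 17, 37 → best response Premium.
Turo against (Plus, Plus): payoffs 30, 89 → best response Standard.
Turo against (Plus, Premium): payoffs 16, 84 → best response Standard.
Turo against (Premium, Plus): payoffs 23, 37 → best response Standard.
Turo against (Premium, Premium): payoffs 85, 68 → best response Budget.
Glide against (Plus, Budget): payoffs 45, 35 → best response Plus.
Glide against (Plus, Standard): payoffs 56, 52 → best response Plus.
Glide against (Premium, Budget): payoffs 39, 88 → best response Premium.
Glide against (Premium, Standard): payoffs 69, 63 → best response Plus.
Mutual best responses: (Premium, Standard, Plus).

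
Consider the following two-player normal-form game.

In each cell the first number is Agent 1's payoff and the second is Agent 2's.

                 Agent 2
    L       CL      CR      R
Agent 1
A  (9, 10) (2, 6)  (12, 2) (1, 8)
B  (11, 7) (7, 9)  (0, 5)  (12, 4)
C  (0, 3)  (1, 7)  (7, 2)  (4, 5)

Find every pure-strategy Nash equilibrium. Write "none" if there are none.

Agent 1 against L: payoffs 9, 11, 0 → best response B.
Agent 1 against CL: payoffs 2, 7, 1 → best response B.
Agent 1 against CR: payoffs 12, 0, 7 → best response A.
Agent 1 against R: payoffs 1, 12, 4 → best response B.
Agent 2 against A: payoffs 10, 6, 2, 8 → best response L.
Agent 2 against B: payoffs 7, 9, 5, 4 → best response CL.
Agent 2 against C: payoffs 3, 7, 2, 5 → best response CL.
Mutual best responses: (B, CL).

The unique pure-strategy Nash equilibrium is (B, CL).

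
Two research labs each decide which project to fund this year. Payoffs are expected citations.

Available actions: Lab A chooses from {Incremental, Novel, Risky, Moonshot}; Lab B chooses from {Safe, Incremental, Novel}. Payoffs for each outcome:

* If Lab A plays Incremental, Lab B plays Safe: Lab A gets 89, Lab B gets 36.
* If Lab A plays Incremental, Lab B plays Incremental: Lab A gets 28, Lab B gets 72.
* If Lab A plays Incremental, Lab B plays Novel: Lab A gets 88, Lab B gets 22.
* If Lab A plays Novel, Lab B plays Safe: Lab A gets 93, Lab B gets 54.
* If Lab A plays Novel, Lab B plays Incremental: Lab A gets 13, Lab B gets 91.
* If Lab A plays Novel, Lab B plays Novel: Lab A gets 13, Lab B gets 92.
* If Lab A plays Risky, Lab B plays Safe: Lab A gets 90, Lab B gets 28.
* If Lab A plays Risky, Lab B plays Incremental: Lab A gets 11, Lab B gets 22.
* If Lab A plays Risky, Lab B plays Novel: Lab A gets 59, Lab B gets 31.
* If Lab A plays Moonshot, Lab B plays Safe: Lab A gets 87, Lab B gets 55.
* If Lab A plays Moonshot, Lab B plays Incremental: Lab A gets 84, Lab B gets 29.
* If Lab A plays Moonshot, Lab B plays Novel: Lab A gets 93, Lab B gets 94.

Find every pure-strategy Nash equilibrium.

The unique pure-strategy Nash equilibrium is (Moonshot, Novel).

Lab A against Safe: payoffs 89, 93, 90, 87 → best response Novel.
Lab A against Incremental: payoffs 28, 13, 11, 84 → best response Moonshot.
Lab A against Novel: payoffs 88, 13, 59, 93 → best response Moonshot.
Lab B against Incremental: payoffs 36, 72, 22 → best response Incremental.
Lab B against Novel: payoffs 54, 91, 92 → best response Novel.
Lab B against Risky: payoffs 28, 22, 31 → best response Novel.
Lab B against Moonshot: payoffs 55, 29, 94 → best response Novel.
Mutual best responses: (Moonshot, Novel).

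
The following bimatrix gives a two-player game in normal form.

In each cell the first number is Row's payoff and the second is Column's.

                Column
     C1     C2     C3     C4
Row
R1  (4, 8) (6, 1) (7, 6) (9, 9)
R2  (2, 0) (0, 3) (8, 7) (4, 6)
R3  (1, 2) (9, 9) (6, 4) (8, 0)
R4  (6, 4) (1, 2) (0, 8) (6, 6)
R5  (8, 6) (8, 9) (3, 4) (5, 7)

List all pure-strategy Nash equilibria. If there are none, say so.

The pure Nash equilibria are (R1, C4), (R2, C3), (R3, C2).

For each player, find the best response to each opponent profile; mutual best responses are the pure NE.
Row against C1: payoffs 4, 2, 1, 6, 8 → best response R5.
Row against C2: payoffs 6, 0, 9, 1, 8 → best response R3.
Row against C3: payoffs 7, 8, 6, 0, 3 → best response R2.
Row against C4: payoffs 9, 4, 8, 6, 5 → best response R1.
Column against R1: payoffs 8, 1, 6, 9 → best response C4.
Column against R2: payoffs 0, 3, 7, 6 → best response C3.
Column against R3: payoffs 2, 9, 4, 0 → best response C2.
Column against R4: payoffs 4, 2, 8, 6 → best response C3.
Column against R5: payoffs 6, 9, 4, 7 → best response C2.
Mutual best responses: (R1, C4); (R2, C3); (R3, C2).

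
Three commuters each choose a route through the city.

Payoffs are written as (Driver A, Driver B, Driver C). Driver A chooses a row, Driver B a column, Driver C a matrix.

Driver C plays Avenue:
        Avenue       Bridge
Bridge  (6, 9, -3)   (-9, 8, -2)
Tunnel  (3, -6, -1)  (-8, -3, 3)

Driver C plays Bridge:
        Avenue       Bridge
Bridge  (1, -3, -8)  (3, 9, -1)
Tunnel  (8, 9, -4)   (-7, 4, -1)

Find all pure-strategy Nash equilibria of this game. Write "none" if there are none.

Driver A against (Avenue, Avenue): payoffs 6, 3 → best response Bridge.
Driver A against (Avenue, Bridge): payoffs 1, 8 → best response Tunnel.
Driver A against (Bridge, Avenue): payoffs -9, -8 → best response Tunnel.
Driver A against (Bridge, Bridge): payoffs 3, -7 → best response Bridge.
Driver B against (Bridge, Avenue): payoffs 9, 8 → best response Avenue.
Driver B against (Bridge, Bridge): payoffs -3, 9 → best response Bridge.
Driver B against (Tunnel, Avenue): payoffs -6, -3 → best response Bridge.
Driver B against (Tunnel, Bridge): payoffs 9, 4 → best response Avenue.
Driver C against (Bridge, Avenue): payoffs -3, -8 → best response Avenue.
Driver C against (Bridge, Bridge): payoffs -2, -1 → best response Bridge.
Driver C against (Tunnel, Avenue): payoffs -1, -4 → best response Avenue.
Driver C against (Tunnel, Bridge): payoffs 3, -1 → best response Avenue.
Mutual best responses: (Bridge, Avenue, Avenue); (Bridge, Bridge, Bridge); (Tunnel, Bridge, Avenue).

Pure-strategy Nash equilibria: (Bridge, Avenue, Avenue); (Bridge, Bridge, Bridge); (Tunnel, Bridge, Avenue)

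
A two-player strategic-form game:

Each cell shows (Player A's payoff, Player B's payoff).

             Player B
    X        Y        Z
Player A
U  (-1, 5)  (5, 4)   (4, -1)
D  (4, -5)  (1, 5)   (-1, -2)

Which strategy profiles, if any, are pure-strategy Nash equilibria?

(U, X): Player A can switch to D (-1 → 4). Not NE.
(U, Y): Player B can switch to X (4 → 5). Not NE.
(U, Z): Player B can switch to X (-1 → 5). Not NE.
(D, X): Player B can switch to Y (-5 → 5). Not NE.
(D, Y): Player A can switch to U (1 → 5). Not NE.
(D, Z): Player A can switch to U (-1 → 4). Not NE.

There is no pure-strategy Nash equilibrium.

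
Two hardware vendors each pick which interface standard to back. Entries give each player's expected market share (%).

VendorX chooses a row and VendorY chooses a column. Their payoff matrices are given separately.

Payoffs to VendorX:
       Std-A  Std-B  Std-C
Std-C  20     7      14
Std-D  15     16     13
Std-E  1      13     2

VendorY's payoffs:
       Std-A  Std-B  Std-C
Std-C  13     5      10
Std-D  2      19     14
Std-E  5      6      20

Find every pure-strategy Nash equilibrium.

Pure-strategy Nash equilibria: (Std-C, Std-A); (Std-D, Std-B)

For each player, find the best response to each opponent profile; mutual best responses are the pure NE.
VendorX against Std-A: payoffs 20, 15, 1 → best response Std-C.
VendorX against Std-B: payoffs 7, 16, 13 → best response Std-D.
VendorX against Std-C: payoffs 14, 13, 2 → best response Std-C.
VendorY against Std-C: payoffs 13, 5, 10 → best response Std-A.
VendorY against Std-D: payoffs 2, 19, 14 → best response Std-B.
VendorY against Std-E: payoffs 5, 6, 20 → best response Std-C.
Mutual best responses: (Std-C, Std-A); (Std-D, Std-B).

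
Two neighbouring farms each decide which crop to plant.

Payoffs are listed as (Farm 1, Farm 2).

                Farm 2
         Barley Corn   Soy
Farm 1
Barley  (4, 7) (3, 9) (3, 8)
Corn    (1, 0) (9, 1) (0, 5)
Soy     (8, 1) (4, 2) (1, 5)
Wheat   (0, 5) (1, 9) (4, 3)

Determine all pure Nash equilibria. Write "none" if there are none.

(Barley, Barley): Farm 1 can switch to Soy (4 → 8). Not NE.
(Barley, Corn): Farm 1 can switch to Corn (3 → 9). Not NE.
(Barley, Soy): Farm 1 can switch to Wheat (3 → 4). Not NE.
(Corn, Barley): Farm 1 can switch to Barley (1 → 4). Not NE.
(Corn, Corn): Farm 2 can switch to Soy (1 → 5). Not NE.
(Corn, Soy): Farm 1 can switch to Barley (0 → 3). Not NE.
(Soy, Barley): Farm 2 can switch to Corn (1 → 2). Not NE.
(Soy, Corn): Farm 1 can switch to Corn (4 → 9). Not NE.
(Soy, Soy): Farm 1 can switch to Barley (1 → 3). Not NE.
(Wheat, Barley): Farm 1 can switch to Barley (0 → 4). Not NE.
(Wheat, Corn): Farm 1 can switch to Barley (1 → 3). Not NE.
(Wheat, Soy): Farm 2 can switch to Barley (3 → 5). Not NE.

No pure-strategy Nash equilibrium.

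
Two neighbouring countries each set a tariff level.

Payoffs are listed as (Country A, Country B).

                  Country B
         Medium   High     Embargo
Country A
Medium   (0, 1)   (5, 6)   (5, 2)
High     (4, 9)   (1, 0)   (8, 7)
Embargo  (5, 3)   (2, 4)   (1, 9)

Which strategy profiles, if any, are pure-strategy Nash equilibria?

Country A against Medium: payoffs 0, 4, 5 → best response Embargo.
Country A against High: payoffs 5, 1, 2 → best response Medium.
Country A against Embargo: payoffs 5, 8, 1 → best response High.
Country B against Medium: payoffs 1, 6, 2 → best response High.
Country B against High: payoffs 9, 0, 7 → best response Medium.
Country B against Embargo: payoffs 3, 4, 9 → best response Embargo.
Mutual best responses: (Medium, High).

The unique pure-strategy Nash equilibrium is (Medium, High).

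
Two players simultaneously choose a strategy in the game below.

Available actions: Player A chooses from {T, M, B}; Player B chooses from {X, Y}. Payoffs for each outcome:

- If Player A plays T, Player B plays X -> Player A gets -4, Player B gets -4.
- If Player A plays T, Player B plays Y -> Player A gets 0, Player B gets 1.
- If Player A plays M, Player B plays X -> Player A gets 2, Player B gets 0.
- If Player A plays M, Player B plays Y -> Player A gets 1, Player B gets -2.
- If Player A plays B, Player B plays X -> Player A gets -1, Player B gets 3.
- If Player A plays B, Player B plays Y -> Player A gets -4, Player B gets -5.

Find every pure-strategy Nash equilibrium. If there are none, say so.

(M, X)

(T, X): Player A can switch to M (-4 → 2). Not NE.
(T, Y): Player A can switch to M (0 → 1). Not NE.
(M, X): Player A gets 2, best alternative -1; Player B gets 0, best alternative -2. No profitable deviation — NE.
(M, Y): Player B can switch to X (-2 → 0). Not NE.
(B, X): Player A can switch to M (-1 → 2). Not NE.
(B, Y): Player A can switch to T (-4 → 0). Not NE.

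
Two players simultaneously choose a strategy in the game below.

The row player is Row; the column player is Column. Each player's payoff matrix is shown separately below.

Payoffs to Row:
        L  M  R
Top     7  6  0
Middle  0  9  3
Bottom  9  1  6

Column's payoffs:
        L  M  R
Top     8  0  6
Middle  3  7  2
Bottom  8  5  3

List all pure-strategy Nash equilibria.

(Top, L): Row can switch to Bottom (7 → 9). Not NE.
(Top, M): Row can switch to Middle (6 → 9). Not NE.
(Top, R): Row can switch to Middle (0 → 3). Not NE.
(Middle, L): Row can switch to Top (0 → 7). Not NE.
(Middle, M): Row gets 9, best alternative 6; Column gets 7, best alternative 3. No profitable deviation — NE.
(Middle, R): Row can switch to Bottom (3 → 6). Not NE.
(Bottom, L): Row gets 9, best alternative 7; Column gets 8, best alternative 5. No profitable deviation — NE.
(Bottom, M): Row can switch to Top (1 → 6). Not NE.
(Bottom, R): Column can switch to L (3 → 8). Not NE.

The pure Nash equilibria are (Middle, M), (Bottom, L).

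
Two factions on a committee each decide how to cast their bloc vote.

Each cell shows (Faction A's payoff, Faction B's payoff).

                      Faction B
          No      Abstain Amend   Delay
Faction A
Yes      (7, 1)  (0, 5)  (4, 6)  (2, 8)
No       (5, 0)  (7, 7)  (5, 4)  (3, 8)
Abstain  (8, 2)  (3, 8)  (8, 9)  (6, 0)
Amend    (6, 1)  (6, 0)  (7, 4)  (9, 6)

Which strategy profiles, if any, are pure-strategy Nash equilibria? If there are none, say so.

Pure-strategy Nash equilibria: (Abstain, Amend); (Amend, Delay)

(Yes, No): Faction A can switch to Abstain (7 → 8). Not NE.
(Yes, Abstain): Faction A can switch to No (0 → 7). Not NE.
(Yes, Amend): Faction A can switch to No (4 → 5). Not NE.
(Yes, Delay): Faction A can switch to No (2 → 3). Not NE.
(No, No): Faction A can switch to Yes (5 → 7). Not NE.
(No, Abstain): Faction B can switch to Delay (7 → 8). Not NE.
(Abstain, Amend): Faction A gets 8, best alternative 7; Faction B gets 9, best alternative 8. No profitable deviation — NE.
(Amend, Delay): Faction A gets 9, best alternative 6; Faction B gets 6, best alternative 4. No profitable deviation — NE.
(The remaining 8 profiles each have a profitable deviation by the same check.)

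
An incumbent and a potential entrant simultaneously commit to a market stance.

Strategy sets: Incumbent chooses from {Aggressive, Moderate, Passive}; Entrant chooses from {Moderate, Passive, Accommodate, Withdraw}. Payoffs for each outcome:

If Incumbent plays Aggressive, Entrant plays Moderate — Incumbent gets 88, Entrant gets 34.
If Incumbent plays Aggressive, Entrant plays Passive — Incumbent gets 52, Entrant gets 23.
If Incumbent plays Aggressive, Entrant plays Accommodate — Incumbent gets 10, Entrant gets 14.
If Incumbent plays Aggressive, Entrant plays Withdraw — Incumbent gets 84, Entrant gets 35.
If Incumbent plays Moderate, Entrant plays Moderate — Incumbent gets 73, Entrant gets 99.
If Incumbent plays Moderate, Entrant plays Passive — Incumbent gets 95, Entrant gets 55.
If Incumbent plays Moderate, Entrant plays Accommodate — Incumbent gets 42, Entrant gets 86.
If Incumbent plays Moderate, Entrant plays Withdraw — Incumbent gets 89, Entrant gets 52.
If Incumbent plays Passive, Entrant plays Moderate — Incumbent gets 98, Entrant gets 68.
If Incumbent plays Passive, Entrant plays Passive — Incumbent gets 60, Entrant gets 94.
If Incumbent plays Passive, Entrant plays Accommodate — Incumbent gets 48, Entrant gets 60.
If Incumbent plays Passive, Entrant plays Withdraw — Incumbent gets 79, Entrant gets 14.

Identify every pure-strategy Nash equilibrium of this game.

(Aggressive, Moderate): Incumbent can switch to Passive (88 → 98). Not NE.
(Aggressive, Passive): Incumbent can switch to Moderate (52 → 95). Not NE.
(Aggressive, Accommodate): Incumbent can switch to Moderate (10 → 42). Not NE.
(Aggressive, Withdraw): Incumbent can switch to Moderate (84 → 89). Not NE.
(Moderate, Moderate): Incumbent can switch to Aggressive (73 → 88). Not NE.
(Moderate, Passive): Entrant can switch to Moderate (55 → 99). Not NE.
(Moderate, Accommodate): Incumbent can switch to Passive (42 → 48). Not NE.
(Moderate, Withdraw): Entrant can switch to Moderate (52 → 99). Not NE.
(The remaining 4 profiles each have a profitable deviation by the same check.)

No pure-strategy Nash equilibrium.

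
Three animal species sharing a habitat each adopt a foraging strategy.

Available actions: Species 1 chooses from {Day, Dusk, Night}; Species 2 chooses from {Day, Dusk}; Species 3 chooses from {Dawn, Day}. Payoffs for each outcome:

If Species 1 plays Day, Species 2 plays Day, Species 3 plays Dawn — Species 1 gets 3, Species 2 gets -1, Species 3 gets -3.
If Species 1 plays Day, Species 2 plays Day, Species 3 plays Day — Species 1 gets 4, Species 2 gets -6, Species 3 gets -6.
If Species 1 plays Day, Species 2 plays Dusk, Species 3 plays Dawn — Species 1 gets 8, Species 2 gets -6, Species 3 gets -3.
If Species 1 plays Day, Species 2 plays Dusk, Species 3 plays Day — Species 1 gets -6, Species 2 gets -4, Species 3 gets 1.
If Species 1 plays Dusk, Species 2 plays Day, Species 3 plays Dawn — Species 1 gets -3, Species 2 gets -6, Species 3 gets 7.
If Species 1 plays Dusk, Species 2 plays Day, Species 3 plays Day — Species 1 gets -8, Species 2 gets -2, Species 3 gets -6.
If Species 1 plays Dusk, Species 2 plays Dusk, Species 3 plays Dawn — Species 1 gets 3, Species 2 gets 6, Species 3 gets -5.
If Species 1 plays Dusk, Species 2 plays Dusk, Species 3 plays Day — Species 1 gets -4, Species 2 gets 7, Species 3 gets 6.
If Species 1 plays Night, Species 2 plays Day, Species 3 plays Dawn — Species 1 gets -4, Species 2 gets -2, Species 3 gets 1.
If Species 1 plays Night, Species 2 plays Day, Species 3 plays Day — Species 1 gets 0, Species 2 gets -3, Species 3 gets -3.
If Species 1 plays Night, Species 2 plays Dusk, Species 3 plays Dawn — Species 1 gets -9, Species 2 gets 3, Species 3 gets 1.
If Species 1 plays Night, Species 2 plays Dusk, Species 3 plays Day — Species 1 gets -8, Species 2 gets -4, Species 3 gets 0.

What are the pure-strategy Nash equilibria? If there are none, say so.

(Day, Day, Dawn) and (Dusk, Dusk, Day)

Species 1 against (Day, Dawn): payoffs 3, -3, -4 → best response Day.
Species 1 against (Day, Day): payoffs 4, -8, 0 → best response Day.
Species 1 against (Dusk, Dawn): payoffs 8, 3, -9 → best response Day.
Species 1 against (Dusk, Day): payoffs -6, -4, -8 → best response Dusk.
Species 2 against (Day, Dawn): payoffs -1, -6 → best response Day.
Species 2 against (Day, Day): payoffs -6, -4 → best response Dusk.
Species 2 against (Dusk, Dawn): payoffs -6, 6 → best response Dusk.
Species 2 against (Dusk, Day): payoffs -2, 7 → best response Dusk.
Species 2 against (Night, Dawn): payoffs -2, 3 → best response Dusk.
Species 2 against (Night, Day): payoffs -3, -4 → best response Day.
Species 3 against (Day, Day): payoffs -3, -6 → best response Dawn.
Species 3 against (Day, Dusk): payoffs -3, 1 → best response Day.
Species 3 against (Dusk, Day): payoffs 7, -6 → best response Dawn.
Species 3 against (Dusk, Dusk): payoffs -5, 6 → best response Day.
Species 3 against (Night, Day): payoffs 1, -3 → best response Dawn.
Species 3 against (Night, Dusk): payoffs 1, 0 → best response Dawn.
Mutual best responses: (Day, Day, Dawn); (Dusk, Dusk, Day).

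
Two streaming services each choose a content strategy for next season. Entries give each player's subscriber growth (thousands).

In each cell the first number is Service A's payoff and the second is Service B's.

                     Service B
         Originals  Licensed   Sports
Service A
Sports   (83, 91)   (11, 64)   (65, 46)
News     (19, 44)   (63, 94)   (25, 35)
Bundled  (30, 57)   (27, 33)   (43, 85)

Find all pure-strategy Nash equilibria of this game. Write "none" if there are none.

Pure-strategy Nash equilibria: (Sports, Originals) and (News, Licensed)

Check each profile: it is a Nash equilibrium iff no player can strictly gain by switching unilaterally.
(Sports, Originals): Service A gets 83, best alternative 30; Service B gets 91, best alternative 64. No profitable deviation — NE.
(Sports, Licensed): Service A can switch to News (11 → 63). Not NE.
(Sports, Sports): Service B can switch to Originals (46 → 91). Not NE.
(News, Originals): Service A can switch to Sports (19 → 83). Not NE.
(News, Licensed): Service A gets 63, best alternative 27; Service B gets 94, best alternative 44. No profitable deviation — NE.
(News, Sports): Service A can switch to Sports (25 → 65). Not NE.
(Bundled, Originals): Service A can switch to Sports (30 → 83). Not NE.
(Bundled, Licensed): Service A can switch to News (27 → 63). Not NE.
(Bundled, Sports): Service A can switch to Sports (43 → 65). Not NE.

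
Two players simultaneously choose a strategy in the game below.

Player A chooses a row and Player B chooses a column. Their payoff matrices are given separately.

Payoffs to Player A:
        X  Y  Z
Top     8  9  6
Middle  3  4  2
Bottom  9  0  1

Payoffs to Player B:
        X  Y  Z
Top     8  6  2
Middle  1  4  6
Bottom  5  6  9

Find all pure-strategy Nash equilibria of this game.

No pure-strategy Nash equilibrium.

Mark each player's best response to every combination of opponents' strategies; a profile where every player is best-responding is a pure Nash equilibrium.
Player A against X: payoffs 8, 3, 9 → best response Bottom.
Player A against Y: payoffs 9, 4, 0 → best response Top.
Player A against Z: payoffs 6, 2, 1 → best response Top.
Player B against Top: payoffs 8, 6, 2 → best response X.
Player B against Middle: payoffs 1, 4, 6 → best response Z.
Player B against Bottom: payoffs 5, 6, 9 → best response Z.
No profile is a mutual best response for all players.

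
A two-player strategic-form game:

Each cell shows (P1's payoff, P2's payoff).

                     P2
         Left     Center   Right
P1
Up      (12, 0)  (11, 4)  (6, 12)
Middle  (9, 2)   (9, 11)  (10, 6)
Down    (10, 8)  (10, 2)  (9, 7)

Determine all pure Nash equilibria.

For each player, find the best response to each opponent profile; mutual best responses are the pure NE.
P1 against Left: payoffs 12, 9, 10 → best response Up.
P1 against Center: payoffs 11, 9, 10 → best response Up.
P1 against Right: payoffs 6, 10, 9 → best response Middle.
P2 against Up: payoffs 0, 4, 12 → best response Right.
P2 against Middle: payoffs 2, 11, 6 → best response Center.
P2 against Down: payoffs 8, 2, 7 → best response Left.
No profile is a mutual best response for all players.

There is no pure-strategy Nash equilibrium.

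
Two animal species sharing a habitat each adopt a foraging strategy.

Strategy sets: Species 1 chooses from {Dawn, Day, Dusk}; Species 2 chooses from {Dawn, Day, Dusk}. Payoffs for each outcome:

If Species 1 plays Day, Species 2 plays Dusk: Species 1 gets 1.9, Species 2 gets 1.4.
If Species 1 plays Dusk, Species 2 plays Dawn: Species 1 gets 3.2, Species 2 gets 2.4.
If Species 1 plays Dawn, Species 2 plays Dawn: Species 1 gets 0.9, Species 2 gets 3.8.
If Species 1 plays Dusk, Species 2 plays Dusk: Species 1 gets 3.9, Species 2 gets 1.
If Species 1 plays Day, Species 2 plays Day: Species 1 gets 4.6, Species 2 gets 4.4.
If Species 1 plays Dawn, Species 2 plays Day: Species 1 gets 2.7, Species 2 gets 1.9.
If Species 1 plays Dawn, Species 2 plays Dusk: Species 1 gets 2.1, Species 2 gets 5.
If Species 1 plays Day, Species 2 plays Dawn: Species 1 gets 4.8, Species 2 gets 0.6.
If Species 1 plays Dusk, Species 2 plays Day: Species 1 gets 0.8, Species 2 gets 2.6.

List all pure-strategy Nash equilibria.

Pure NE: (Day, Day)

For each strategy profile, look for a profitable unilateral deviation.
(Dawn, Dawn): Species 1 can switch to Day (0.9 → 4.8). Not NE.
(Dawn, Day): Species 1 can switch to Day (2.7 → 4.6). Not NE.
(Dawn, Dusk): Species 1 can switch to Dusk (2.1 → 3.9). Not NE.
(Day, Dawn): Species 2 can switch to Day (0.6 → 4.4). Not NE.
(Day, Day): Species 1 gets 4.6, best alternative 2.7; Species 2 gets 4.4, best alternative 1.4. No profitable deviation — NE.
(Day, Dusk): Species 1 can switch to Dawn (1.9 → 2.1). Not NE.
(Dusk, Dawn): Species 1 can switch to Day (3.2 → 4.8). Not NE.
(Dusk, Day): Species 1 can switch to Dawn (0.8 → 2.7). Not NE.
(Dusk, Dusk): Species 2 can switch to Dawn (1 → 2.4). Not NE.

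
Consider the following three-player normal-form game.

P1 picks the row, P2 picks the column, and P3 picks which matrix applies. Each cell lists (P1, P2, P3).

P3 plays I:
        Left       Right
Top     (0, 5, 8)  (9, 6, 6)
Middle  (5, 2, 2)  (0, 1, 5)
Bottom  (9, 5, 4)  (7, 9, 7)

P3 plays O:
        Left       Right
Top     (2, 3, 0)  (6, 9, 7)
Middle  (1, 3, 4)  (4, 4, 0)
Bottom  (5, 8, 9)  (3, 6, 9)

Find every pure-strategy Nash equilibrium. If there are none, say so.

The pure Nash equilibria are (Top, Right, O), (Bottom, Left, O).

For each player, find the best response to each opponent profile; mutual best responses are the pure NE.
P1 against (Left, I): payoffs 0, 5, 9 → best response Bottom.
P1 against (Left, O): payoffs 2, 1, 5 → best response Bottom.
P1 against (Right, I): payoffs 9, 0, 7 → best response Top.
P1 against (Right, O): payoffs 6, 4, 3 → best response Top.
P2 against (Top, I): payoffs 5, 6 → best response Right.
P2 against (Top, O): payoffs 3, 9 → best response Right.
P2 against (Middle, I): payoffs 2, 1 → best response Left.
P2 against (Middle, O): payoffs 3, 4 → best response Right.
P2 against (Bottom, I): payoffs 5, 9 → best response Right.
P2 against (Bottom, O): payoffs 8, 6 → best response Left.
P3 against (Top, Left): payoffs 8, 0 → best response I.
P3 against (Top, Right): payoffs 6, 7 → best response O.
P3 against (Middle, Left): payoffs 2, 4 → best response O.
P3 against (Middle, Right): payoffs 5, 0 → best response I.
P3 against (Bottom, Left): payoffs 4, 9 → best response O.
P3 against (Bottom, Right): payoffs 7, 9 → best response O.
Mutual best responses: (Top, Right, O); (Bottom, Left, O).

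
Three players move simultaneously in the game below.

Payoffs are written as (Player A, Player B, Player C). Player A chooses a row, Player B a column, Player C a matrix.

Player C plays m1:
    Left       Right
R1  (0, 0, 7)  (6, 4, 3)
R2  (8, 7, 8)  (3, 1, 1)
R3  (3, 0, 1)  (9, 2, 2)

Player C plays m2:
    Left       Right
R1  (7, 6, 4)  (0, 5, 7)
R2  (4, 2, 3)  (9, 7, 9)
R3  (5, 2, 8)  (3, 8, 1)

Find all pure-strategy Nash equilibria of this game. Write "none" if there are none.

(R2, Left, m1), (R2, Right, m2), (R3, Right, m1)

Player A against (Left, m1): payoffs 0, 8, 3 → best response R2.
Player A against (Left, m2): payoffs 7, 4, 5 → best response R1.
Player A against (Right, m1): payoffs 6, 3, 9 → best response R3.
Player A against (Right, m2): payoffs 0, 9, 3 → best response R2.
Player B against (R1, m1): payoffs 0, 4 → best response Right.
Player B against (R1, m2): payoffs 6, 5 → best response Left.
Player B against (R2, m1): payoffs 7, 1 → best response Left.
Player B against (R2, m2): payoffs 2, 7 → best response Right.
Player B against (R3, m1): payoffs 0, 2 → best response Right.
Player B against (R3, m2): payoffs 2, 8 → best response Right.
Player C against (R1, Left): payoffs 7, 4 → best response m1.
Player C against (R1, Right): payoffs 3, 7 → best response m2.
Player C against (R2, Left): payoffs 8, 3 → best response m1.
Player C against (R2, Right): payoffs 1, 9 → best response m2.
Player C against (R3, Left): payoffs 1, 8 → best response m2.
Player C against (R3, Right): payoffs 2, 1 → best response m1.
Mutual best responses: (R2, Left, m1); (R2, Right, m2); (R3, Right, m1).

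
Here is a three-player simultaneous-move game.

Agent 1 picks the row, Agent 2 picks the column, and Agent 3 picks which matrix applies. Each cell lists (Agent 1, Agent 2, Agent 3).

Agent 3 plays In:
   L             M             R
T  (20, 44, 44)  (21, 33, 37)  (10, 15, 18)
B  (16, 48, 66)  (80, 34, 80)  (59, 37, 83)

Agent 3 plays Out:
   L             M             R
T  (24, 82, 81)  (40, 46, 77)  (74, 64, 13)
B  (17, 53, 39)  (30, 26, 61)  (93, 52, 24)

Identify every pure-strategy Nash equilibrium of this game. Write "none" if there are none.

(T, L, Out)

(T, L, In): Agent 3 can switch to Out (44 → 81). Not NE.
(T, L, Out): Agent 1 gets 24, best alternative 17; Agent 2 gets 82, best alternative 64; Agent 3 gets 81, best alternative 44. No profitable deviation — NE.
(T, M, In): Agent 1 can switch to B (21 → 80). Not NE.
(T, M, Out): Agent 2 can switch to L (46 → 82). Not NE.
(T, R, In): Agent 1 can switch to B (10 → 59). Not NE.
(T, R, Out): Agent 1 can switch to B (74 → 93). Not NE.
(B, L, In): Agent 1 can switch to T (16 → 20). Not NE.
(The remaining 5 profiles each have a profitable deviation by the same check.)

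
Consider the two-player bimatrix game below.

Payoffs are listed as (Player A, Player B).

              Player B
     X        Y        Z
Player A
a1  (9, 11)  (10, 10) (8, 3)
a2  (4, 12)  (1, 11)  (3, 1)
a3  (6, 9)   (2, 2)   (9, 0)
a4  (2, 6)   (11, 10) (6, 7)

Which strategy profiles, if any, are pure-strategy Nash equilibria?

Player A against X: payoffs 9, 4, 6, 2 → best response a1.
Player A against Y: payoffs 10, 1, 2, 11 → best response a4.
Player A against Z: payoffs 8, 3, 9, 6 → best response a3.
Player B against a1: payoffs 11, 10, 3 → best response X.
Player B against a2: payoffs 12, 11, 1 → best response X.
Player B against a3: payoffs 9, 2, 0 → best response X.
Player B against a4: payoffs 6, 10, 7 → best response Y.
Mutual best responses: (a1, X); (a4, Y).

(a1, X) and (a4, Y)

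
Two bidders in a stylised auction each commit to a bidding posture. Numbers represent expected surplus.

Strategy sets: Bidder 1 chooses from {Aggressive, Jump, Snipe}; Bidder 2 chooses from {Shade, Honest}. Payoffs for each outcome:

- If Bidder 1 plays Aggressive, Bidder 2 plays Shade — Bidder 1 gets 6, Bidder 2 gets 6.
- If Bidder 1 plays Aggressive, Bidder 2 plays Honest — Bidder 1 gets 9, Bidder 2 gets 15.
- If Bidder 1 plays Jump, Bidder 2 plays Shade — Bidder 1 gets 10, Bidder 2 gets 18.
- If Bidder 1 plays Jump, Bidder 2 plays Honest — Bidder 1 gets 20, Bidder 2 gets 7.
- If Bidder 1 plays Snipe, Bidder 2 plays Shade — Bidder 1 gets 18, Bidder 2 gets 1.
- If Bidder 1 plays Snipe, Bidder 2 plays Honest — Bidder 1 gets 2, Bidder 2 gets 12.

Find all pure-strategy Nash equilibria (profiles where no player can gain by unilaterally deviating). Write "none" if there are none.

For each player, find the best response to each opponent profile; mutual best responses are the pure NE.
Bidder 1 against Shade: payoffs 6, 10, 18 → best response Snipe.
Bidder 1 against Honest: payoffs 9, 20, 2 → best response Jump.
Bidder 2 against Aggressive: payoffs 6, 15 → best response Honest.
Bidder 2 against Jump: payoffs 18, 7 → best response Shade.
Bidder 2 against Snipe: payoffs 1, 12 → best response Honest.
No profile is a mutual best response for all players.

No pure-strategy Nash equilibrium.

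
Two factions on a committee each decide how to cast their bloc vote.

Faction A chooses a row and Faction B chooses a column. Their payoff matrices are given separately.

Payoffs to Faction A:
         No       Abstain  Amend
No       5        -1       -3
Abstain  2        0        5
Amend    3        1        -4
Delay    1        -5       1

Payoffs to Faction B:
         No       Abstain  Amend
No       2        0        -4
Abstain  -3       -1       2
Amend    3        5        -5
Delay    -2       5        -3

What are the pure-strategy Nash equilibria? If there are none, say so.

(No, No), (Abstain, Amend), (Amend, Abstain)

Faction A against No: payoffs 5, 2, 3, 1 → best response No.
Faction A against Abstain: payoffs -1, 0, 1, -5 → best response Amend.
Faction A against Amend: payoffs -3, 5, -4, 1 → best response Abstain.
Faction B against No: payoffs 2, 0, -4 → best response No.
Faction B against Abstain: payoffs -3, -1, 2 → best response Amend.
Faction B against Amend: payoffs 3, 5, -5 → best response Abstain.
Faction B against Delay: payoffs -2, 5, -3 → best response Abstain.
Mutual best responses: (No, No); (Abstain, Amend); (Amend, Abstain).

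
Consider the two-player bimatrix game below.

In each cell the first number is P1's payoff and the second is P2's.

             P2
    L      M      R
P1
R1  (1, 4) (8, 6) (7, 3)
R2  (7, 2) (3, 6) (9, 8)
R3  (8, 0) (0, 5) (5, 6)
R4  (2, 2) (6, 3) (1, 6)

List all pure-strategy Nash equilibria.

P1 against L: payoffs 1, 7, 8, 2 → best response R3.
P1 against M: payoffs 8, 3, 0, 6 → best response R1.
P1 against R: payoffs 7, 9, 5, 1 → best response R2.
P2 against R1: payoffs 4, 6, 3 → best response M.
P2 against R2: payoffs 2, 6, 8 → best response R.
P2 against R3: payoffs 0, 5, 6 → best response R.
P2 against R4: payoffs 2, 3, 6 → best response R.
Mutual best responses: (R1, M); (R2, R).

Pure-strategy Nash equilibria: (R1, M), (R2, R)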